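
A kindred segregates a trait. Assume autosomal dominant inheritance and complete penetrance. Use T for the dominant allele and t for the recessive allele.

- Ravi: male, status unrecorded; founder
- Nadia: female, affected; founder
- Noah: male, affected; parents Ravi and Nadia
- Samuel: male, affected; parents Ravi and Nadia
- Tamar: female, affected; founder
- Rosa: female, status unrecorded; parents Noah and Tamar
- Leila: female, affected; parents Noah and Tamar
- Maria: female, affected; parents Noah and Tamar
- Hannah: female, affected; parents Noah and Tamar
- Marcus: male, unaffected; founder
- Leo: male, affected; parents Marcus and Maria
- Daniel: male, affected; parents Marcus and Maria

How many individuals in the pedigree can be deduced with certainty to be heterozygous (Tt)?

2

Obligate heterozygotes: Leo is affected so carries T and received t from Marcus (tt), so Leo is Tt; Daniel is affected so carries T and received t from Marcus (tt), so Daniel is Tt.
Every other individual is either homozygous by phenotype or has at least one consistent homozygous assignment, so the count is 2.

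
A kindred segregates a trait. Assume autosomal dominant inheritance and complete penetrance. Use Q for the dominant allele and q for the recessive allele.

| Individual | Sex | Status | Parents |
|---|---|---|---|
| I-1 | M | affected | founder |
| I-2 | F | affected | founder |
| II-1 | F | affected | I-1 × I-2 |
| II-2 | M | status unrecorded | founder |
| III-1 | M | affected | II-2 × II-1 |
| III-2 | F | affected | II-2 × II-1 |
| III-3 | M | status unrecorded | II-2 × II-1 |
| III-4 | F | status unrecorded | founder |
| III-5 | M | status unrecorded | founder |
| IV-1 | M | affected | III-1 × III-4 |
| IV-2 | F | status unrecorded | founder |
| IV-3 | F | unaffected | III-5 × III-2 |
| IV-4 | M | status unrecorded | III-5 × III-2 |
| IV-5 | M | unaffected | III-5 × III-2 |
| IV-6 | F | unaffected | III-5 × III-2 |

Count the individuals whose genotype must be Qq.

Obligate heterozygotes: III-2 is affected so carries Q and passed q to IV-3 (qq), so III-2 is Qq.
Every other individual is either homozygous by phenotype or has at least one consistent homozygous assignment, so the count is 1.

1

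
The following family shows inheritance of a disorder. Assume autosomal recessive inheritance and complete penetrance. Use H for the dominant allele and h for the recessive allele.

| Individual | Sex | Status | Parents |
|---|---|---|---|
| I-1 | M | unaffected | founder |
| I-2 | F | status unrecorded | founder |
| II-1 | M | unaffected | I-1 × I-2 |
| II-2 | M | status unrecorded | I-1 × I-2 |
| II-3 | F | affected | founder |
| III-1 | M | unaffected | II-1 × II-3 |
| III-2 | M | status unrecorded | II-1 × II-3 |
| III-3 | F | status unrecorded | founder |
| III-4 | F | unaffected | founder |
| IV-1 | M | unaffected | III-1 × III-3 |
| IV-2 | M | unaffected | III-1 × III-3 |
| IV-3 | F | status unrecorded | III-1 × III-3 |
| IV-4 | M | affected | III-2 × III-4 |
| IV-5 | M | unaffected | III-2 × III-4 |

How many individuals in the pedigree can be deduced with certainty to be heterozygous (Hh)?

Obligate heterozygotes: III-1 is unaffected so carries H and received h from II-3 (hh), so III-1 is Hh; III-4 is unaffected so carries H and passed h to IV-4 (hh), so III-4 is Hh.
Every other individual is either homozygous by phenotype or has at least one consistent homozygous assignment, so the count is 2.

2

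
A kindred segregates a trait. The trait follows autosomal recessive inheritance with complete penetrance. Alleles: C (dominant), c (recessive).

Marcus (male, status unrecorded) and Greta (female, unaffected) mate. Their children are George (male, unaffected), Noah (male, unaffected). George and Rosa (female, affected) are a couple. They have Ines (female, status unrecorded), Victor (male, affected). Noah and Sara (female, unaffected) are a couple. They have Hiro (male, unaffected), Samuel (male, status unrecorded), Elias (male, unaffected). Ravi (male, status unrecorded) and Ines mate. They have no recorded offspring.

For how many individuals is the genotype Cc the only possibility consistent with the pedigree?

Obligate heterozygotes: George is unaffected so carries C and passed c to Victor (cc), so George is Cc.
Every other individual is either homozygous by phenotype or has at least one consistent homozygous assignment, so the count is 1.

1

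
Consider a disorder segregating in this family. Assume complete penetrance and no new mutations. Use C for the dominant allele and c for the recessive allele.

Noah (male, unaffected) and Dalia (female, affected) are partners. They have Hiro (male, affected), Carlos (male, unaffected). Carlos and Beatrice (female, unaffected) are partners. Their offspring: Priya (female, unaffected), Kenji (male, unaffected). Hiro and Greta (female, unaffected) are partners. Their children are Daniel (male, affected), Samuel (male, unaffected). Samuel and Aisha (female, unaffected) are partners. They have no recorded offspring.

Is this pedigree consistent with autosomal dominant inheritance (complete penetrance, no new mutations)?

A consistent assignment under autosomal dominant exists: Noah cc, Dalia Cc, Hiro Cc, Carlos cc, Beatrice cc, Greta cc, Priya cc, Kenji cc, Daniel Cc, Samuel cc, Aisha cc.
In this assignment every recorded phenotype matches its genotype and every non-founder's genotype is obtainable from its parents' genotypes, so the pedigree is consistent.

Yes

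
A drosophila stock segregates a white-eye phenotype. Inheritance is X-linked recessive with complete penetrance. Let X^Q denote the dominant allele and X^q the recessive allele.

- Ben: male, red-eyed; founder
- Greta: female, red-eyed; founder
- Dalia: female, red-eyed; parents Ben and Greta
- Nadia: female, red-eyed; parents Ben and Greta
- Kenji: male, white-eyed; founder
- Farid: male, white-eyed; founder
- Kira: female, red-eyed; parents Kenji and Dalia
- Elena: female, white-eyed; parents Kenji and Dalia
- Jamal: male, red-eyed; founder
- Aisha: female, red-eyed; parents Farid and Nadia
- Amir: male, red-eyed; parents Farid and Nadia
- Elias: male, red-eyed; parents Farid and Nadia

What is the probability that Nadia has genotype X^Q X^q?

Ben is red-eyed, so Ben is X^Q Y.
Greta is red-eyed so carries Q and passed q to Dalia (X^Q X^q, whose Q came from Ben), so Greta is X^Q X^q.
Their cross gives offspring ratios 1/2 X^Q X^Q : 1/2 X^Q X^q. Conditioning on Nadia being red-eyed, P(X^Q X^q) = 1/2 / 1 = 1/2 before taking Nadia's own offspring into account.
Farid is white-eyed, so Farid is X^q Y.
Now use Nadia's offspring. Probability of each recorded status — red-eyed daughter Aisha: 1/2 if Nadia is X^Q X^q, 1 if X^Q X^Q; red-eyed son Amir: 1/2 if Nadia is X^Q X^q, 1 if X^Q X^Q; red-eyed son Elias: 1/2 if Nadia is X^Q X^q, 1 if X^Q X^Q.
Bayes: P(X^Q X^q) = 1/2·1/8 / (1/2·1/8 + 1/2·1) = 1/9.

1/9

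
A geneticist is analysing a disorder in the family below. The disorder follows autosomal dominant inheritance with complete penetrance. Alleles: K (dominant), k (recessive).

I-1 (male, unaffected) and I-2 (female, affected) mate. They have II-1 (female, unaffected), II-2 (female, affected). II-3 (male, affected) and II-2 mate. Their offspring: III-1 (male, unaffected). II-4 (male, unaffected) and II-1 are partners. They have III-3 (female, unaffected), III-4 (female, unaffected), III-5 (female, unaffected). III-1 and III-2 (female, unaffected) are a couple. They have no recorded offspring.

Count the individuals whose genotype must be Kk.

3

Obligate heterozygotes: I-2 is affected so carries K and passed k to II-1 (kk), so I-2 is Kk; II-2 is affected so carries K and received k from I-1 (kk), so II-2 is Kk; II-3 is affected so carries K and passed k to III-1 (kk), so II-3 is Kk.
Every other individual is either homozygous by phenotype or has at least one consistent homozygous assignment, so the count is 3.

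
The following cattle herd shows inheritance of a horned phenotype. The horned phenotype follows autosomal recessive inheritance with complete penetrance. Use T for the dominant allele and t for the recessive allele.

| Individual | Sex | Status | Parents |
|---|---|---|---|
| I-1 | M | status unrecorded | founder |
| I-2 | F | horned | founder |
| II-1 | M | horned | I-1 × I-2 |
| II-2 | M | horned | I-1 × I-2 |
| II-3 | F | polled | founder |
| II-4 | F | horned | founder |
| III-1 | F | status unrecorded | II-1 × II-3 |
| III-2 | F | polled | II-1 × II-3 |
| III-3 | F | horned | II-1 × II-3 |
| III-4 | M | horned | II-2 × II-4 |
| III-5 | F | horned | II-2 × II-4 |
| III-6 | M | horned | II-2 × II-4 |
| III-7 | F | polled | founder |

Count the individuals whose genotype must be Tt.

Obligate heterozygotes: II-3 is polled so carries T and passed t to III-3 (tt), so II-3 is Tt; III-2 is polled so carries T and received t from II-1 (tt), so III-2 is Tt.
Every other individual is either homozygous by phenotype or has at least one consistent homozygous assignment, so the count is 2.

2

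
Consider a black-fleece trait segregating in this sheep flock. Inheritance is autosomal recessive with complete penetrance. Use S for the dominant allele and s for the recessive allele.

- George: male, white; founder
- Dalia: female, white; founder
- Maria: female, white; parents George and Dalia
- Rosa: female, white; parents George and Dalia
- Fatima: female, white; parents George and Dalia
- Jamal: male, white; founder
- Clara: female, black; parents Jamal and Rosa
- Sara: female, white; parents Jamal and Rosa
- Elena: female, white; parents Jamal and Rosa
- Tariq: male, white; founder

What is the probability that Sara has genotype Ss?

Jamal is white so carries S and passed s to Clara (ss), so Jamal is Ss.
Rosa is white so carries S and passed s to Clara (ss), so Rosa is Ss.
Their cross gives offspring ratios 1/4 SS : 1/2 Ss : 1/4 ss. Conditioning on Sara being white, P(Ss) = 1/2 / 3/4 = 2/3.

2/3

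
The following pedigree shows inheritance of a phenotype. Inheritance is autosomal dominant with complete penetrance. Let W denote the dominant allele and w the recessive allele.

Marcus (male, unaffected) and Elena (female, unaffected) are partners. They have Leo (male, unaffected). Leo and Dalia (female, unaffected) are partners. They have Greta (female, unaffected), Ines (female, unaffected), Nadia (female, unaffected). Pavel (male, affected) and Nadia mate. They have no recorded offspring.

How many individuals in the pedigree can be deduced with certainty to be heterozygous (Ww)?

0

No individual's genotype is forced to Ww by the pedigree, so the count is 0.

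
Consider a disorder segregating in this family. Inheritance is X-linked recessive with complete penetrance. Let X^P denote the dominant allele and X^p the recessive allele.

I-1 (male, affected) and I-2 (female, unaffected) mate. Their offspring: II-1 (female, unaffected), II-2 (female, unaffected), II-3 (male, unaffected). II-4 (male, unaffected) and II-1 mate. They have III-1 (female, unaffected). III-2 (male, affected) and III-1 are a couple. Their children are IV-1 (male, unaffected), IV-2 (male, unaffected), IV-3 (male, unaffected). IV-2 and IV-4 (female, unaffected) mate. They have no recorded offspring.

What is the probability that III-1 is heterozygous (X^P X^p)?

1/9

II-4 is unaffected, so II-4 is X^P Y.
II-1 is unaffected so carries P and received p from I-1 (X^p Y), so II-1 is X^P X^p.
Their cross gives offspring ratios 1/2 X^P X^P : 1/2 X^P X^p. Conditioning on III-1 being unaffected, P(X^P X^p) = 1/2 / 1 = 1/2 before taking III-1's own offspring into account.
III-2 is affected, so III-2 is X^p Y.
Now use III-1's offspring. Probability of each recorded status — unaffected son IV-1: 1/2 if III-1 is X^P X^p, 1 if X^P X^P; unaffected son IV-2: 1/2 if III-1 is X^P X^p, 1 if X^P X^P; unaffected son IV-3: 1/2 if III-1 is X^P X^p, 1 if X^P X^P.
Bayes: P(X^P X^p) = 1/2·1/8 / (1/2·1/8 + 1/2·1) = 1/9.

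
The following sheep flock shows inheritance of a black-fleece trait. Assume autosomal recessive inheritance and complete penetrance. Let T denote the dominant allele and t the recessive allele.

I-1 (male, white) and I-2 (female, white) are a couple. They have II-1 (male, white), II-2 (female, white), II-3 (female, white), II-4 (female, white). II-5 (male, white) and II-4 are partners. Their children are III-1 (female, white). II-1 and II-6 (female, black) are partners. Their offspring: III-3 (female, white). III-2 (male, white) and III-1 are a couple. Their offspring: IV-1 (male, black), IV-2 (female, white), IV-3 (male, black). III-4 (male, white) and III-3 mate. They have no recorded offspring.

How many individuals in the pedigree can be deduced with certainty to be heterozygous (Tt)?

Obligate heterozygotes: III-1 is white so carries T and passed t to IV-1 (tt), so III-1 is Tt; III-2 is white so carries T and passed t to IV-1 (tt), so III-2 is Tt; III-3 is white so carries T and received t from II-6 (tt), so III-3 is Tt.
Every other individual is either homozygous by phenotype or has at least one consistent homozygous assignment, so the count is 3.

3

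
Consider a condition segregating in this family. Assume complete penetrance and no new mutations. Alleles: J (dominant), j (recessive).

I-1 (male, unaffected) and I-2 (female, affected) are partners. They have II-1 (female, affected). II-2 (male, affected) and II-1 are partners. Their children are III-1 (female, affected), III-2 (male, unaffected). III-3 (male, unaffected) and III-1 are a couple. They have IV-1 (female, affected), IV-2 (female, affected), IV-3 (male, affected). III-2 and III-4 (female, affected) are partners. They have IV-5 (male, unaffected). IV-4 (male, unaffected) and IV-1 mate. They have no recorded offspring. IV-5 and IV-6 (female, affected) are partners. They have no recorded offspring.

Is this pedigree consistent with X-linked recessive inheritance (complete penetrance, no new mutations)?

Under X-linked recessive, II-1 (affected, female) cannot arise from I-1 (unaffected) × I-2 (affected).

No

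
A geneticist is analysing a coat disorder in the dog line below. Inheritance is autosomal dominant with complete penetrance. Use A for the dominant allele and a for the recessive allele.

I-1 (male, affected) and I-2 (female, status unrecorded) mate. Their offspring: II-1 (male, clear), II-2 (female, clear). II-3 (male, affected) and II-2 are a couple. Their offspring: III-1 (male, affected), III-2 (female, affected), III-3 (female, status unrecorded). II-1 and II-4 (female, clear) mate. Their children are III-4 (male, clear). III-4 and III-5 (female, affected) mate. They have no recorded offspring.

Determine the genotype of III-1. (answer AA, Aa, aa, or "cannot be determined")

Aa

From phenotype alone, III-1 is AA or Aa.
III-1 is affected so carries A and received a from II-2 (aa), so III-1 is Aa.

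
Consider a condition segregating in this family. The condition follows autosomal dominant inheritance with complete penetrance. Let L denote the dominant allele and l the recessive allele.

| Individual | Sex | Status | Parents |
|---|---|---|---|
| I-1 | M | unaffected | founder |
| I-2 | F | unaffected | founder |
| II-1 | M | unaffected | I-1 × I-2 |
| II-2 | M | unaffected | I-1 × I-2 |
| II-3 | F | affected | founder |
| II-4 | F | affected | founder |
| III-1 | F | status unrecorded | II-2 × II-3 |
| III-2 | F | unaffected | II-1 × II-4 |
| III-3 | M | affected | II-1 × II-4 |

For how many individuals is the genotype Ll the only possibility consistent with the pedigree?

Obligate heterozygotes: II-4 is affected so carries L and passed l to III-2 (ll), so II-4 is Ll; III-3 is affected so carries L and received l from II-1 (ll), so III-3 is Ll.
Every other individual is either homozygous by phenotype or has at least one consistent homozygous assignment, so the count is 2.

2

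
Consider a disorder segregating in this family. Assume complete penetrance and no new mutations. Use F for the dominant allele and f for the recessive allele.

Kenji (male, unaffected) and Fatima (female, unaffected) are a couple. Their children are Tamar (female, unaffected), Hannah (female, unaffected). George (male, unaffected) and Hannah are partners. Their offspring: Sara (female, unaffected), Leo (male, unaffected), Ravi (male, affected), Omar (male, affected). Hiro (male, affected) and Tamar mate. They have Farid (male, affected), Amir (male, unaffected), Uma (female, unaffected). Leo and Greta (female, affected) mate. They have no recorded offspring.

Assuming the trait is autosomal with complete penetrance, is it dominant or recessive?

George and Hannah are both unaffected yet have an affected child Ravi. Under dominance, an affected child requires at least one affected parent, so the trait cannot be dominant.

recessive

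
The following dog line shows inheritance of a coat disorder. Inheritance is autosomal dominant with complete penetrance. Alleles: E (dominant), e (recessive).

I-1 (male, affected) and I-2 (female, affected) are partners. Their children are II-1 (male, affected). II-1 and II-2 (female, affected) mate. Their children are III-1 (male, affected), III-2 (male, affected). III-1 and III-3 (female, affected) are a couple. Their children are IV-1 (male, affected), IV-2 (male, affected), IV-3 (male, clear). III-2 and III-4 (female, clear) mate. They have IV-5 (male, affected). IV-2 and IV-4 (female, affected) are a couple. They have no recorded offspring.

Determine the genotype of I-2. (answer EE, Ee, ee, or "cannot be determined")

cannot be determined

I-2's phenotype allows EE or Ee, and no parent or child forces a single allele at both positions; consistent genotype assignments exist with I-2 as EE or Ee.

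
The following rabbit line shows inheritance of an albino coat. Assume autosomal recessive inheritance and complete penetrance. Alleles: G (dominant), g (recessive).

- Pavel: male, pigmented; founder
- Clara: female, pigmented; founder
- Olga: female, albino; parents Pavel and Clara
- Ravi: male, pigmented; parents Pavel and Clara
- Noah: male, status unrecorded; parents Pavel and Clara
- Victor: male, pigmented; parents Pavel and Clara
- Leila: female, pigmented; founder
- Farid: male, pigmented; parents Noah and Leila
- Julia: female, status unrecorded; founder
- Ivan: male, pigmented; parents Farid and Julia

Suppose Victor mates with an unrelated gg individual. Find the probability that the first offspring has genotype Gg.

Pavel is pigmented so carries G and passed g to Olga (gg), so Pavel is Gg.
Clara is pigmented so carries G and passed g to Olga (gg), so Clara is Gg.
Victor is a pigmented offspring of Pavel (Gg) × Clara (Gg), whose cross gives 1/4 GG : 1/2 Gg : 1/4 gg; conditioning on being pigmented, Victor is GG with probability 1/3, Gg with probability 2/3.
Summing over parental genotype combinations, P(offspring has genotype Gg) = 1/3·1 + 2/3·1/2 = 2/3.

2/3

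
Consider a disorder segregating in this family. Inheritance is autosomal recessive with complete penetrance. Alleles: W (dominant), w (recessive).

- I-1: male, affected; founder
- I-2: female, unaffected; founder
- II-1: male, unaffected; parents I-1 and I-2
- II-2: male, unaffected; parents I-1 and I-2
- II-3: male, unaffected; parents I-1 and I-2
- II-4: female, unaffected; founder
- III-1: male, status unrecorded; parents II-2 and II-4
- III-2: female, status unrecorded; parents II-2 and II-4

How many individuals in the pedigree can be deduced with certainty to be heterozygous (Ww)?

Obligate heterozygotes: II-1 is unaffected so carries W and received w from I-1 (ww), so II-1 is Ww; II-2 is unaffected so carries W and received w from I-1 (ww), so II-2 is Ww; II-3 is unaffected so carries W and received w from I-1 (ww), so II-3 is Ww.
Every other individual is either homozygous by phenotype or has at least one consistent homozygous assignment, so the count is 3.

3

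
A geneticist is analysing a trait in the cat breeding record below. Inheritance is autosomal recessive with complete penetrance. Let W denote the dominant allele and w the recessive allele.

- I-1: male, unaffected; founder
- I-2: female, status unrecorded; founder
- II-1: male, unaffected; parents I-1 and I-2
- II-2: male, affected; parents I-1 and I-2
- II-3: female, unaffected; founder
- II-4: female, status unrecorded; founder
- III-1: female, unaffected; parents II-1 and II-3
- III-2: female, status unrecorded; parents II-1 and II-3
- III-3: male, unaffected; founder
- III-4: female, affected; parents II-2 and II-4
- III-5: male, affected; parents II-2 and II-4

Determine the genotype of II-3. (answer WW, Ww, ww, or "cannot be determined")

cannot be determined

II-3's phenotype allows WW or Ww, and no parent or child forces a single allele at both positions; consistent genotype assignments exist with II-3 as WW or Ww.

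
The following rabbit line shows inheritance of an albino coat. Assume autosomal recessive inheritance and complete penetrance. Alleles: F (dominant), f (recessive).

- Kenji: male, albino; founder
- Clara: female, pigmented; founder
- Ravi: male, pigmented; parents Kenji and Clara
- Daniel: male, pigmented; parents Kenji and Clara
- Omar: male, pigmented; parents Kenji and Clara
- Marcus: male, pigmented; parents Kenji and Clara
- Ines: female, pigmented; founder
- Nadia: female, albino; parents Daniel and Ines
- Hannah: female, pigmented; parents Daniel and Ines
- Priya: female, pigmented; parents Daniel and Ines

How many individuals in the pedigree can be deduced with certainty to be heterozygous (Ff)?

5

Obligate heterozygotes: Ravi is pigmented so carries F and received f from Kenji (ff), so Ravi is Ff; Daniel is pigmented so carries F and received f from Kenji (ff), so Daniel is Ff; Omar is pigmented so carries F and received f from Kenji (ff), so Omar is Ff; Marcus is pigmented so carries F and received f from Kenji (ff), so Marcus is Ff; Ines is pigmented so carries F and passed f to Nadia (ff), so Ines is Ff.
Every other individual is either homozygous by phenotype or has at least one consistent homozygous assignment, so the count is 5.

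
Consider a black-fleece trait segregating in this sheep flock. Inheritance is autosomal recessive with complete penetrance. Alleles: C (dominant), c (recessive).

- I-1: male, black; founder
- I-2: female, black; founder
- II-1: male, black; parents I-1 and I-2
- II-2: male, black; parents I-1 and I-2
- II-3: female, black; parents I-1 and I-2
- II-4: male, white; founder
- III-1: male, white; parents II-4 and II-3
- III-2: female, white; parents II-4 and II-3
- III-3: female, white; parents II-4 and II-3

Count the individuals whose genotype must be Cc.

Obligate heterozygotes: III-1 is white so carries C and received c from II-3 (cc), so III-1 is Cc; III-2 is white so carries C and received c from II-3 (cc), so III-2 is Cc; III-3 is white so carries C and received c from II-3 (cc), so III-3 is Cc.
Every other individual is either homozygous by phenotype or has at least one consistent homozygous assignment, so the count is 3.

3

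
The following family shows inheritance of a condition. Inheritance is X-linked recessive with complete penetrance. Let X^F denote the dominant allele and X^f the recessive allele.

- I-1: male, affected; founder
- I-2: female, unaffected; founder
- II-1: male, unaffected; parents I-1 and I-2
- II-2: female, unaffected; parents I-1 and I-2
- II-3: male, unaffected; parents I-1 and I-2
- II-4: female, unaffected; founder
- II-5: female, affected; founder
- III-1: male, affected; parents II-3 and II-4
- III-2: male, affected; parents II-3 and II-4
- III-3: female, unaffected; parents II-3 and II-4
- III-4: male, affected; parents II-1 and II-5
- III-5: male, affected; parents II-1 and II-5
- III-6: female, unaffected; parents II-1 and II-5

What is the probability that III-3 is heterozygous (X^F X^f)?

II-3 is unaffected, so II-3 is X^F Y.
II-4 is unaffected so carries F and passed f to III-1 (X^f Y), so II-4 is X^F X^f.
Their cross gives offspring ratios 1/2 X^F X^F : 1/2 X^F X^f. Conditioning on III-3 being unaffected, P(X^F X^f) = 1/2 / 1 = 1/2.

1/2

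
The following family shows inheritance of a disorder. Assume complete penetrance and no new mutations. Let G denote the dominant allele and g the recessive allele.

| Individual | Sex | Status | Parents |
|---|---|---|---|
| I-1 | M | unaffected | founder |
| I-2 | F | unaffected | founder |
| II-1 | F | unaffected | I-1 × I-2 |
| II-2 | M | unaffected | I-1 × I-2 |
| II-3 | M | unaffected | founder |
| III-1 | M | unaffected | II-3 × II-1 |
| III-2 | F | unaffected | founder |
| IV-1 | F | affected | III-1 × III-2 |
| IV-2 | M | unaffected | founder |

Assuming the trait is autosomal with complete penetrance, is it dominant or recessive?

III-1 and III-2 are both unaffected yet have an affected child IV-1. Under dominance, an affected child requires at least one affected parent, so the trait cannot be dominant.

recessive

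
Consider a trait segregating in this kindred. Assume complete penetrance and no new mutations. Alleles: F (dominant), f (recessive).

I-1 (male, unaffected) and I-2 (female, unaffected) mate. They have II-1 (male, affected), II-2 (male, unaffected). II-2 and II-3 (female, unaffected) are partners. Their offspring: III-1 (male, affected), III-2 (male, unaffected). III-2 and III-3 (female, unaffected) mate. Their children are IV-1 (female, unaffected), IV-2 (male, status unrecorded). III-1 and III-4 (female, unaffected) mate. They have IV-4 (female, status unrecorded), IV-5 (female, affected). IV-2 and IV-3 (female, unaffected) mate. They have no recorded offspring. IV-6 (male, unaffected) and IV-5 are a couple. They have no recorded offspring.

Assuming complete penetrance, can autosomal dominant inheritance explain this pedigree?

No

Under autosomal dominant, II-1 (affected, male) cannot arise from I-1 (unaffected) × I-2 (unaffected).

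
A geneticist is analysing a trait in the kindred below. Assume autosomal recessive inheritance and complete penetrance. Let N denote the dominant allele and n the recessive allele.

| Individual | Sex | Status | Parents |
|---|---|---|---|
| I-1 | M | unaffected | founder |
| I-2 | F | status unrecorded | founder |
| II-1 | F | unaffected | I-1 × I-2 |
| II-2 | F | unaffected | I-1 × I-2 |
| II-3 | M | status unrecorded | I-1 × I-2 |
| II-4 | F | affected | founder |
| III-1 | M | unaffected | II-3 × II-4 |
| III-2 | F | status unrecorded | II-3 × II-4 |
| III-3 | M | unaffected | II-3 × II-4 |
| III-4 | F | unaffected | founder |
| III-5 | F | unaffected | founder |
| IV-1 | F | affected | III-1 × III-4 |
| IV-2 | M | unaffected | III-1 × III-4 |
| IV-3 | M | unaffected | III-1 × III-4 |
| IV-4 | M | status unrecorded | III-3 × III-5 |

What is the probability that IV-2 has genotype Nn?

2/3

III-1 is unaffected so carries N and received n from II-4 (nn), so III-1 is Nn.
III-4 is unaffected so carries N and passed n to IV-1 (nn), so III-4 is Nn.
Their cross gives offspring ratios 1/4 NN : 1/2 Nn : 1/4 nn. Conditioning on IV-2 being unaffected, P(Nn) = 1/2 / 3/4 = 2/3.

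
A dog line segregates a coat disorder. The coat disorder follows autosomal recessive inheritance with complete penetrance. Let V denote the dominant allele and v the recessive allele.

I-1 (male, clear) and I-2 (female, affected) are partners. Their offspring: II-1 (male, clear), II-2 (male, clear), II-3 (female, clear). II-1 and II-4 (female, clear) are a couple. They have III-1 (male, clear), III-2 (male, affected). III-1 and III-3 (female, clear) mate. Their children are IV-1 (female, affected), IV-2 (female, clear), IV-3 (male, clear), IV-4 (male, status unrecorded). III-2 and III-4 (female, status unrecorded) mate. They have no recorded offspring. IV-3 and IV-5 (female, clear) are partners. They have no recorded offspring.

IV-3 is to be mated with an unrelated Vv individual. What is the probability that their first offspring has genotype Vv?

1/2

III-1 is clear so carries V and passed v to IV-1 (vv), so III-1 is Vv.
III-3 is clear so carries V and passed v to IV-1 (vv), so III-3 is Vv.
IV-3 is a clear offspring of III-1 (Vv) × III-3 (Vv), whose cross gives 1/4 VV : 1/2 Vv : 1/4 vv; conditioning on being clear, IV-3 is VV with probability 1/3, Vv with probability 2/3.
Summing over parental genotype combinations, P(offspring has genotype Vv) = 1/3·1/2 + 2/3·1/2 = 1/2.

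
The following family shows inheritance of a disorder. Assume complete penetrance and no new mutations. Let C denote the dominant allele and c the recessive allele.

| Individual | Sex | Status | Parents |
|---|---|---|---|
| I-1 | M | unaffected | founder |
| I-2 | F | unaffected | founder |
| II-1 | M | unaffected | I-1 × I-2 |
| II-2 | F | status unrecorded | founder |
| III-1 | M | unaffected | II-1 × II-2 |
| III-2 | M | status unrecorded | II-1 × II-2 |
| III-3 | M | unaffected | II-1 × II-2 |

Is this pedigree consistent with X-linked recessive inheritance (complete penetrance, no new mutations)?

A consistent assignment under X-linked recessive exists: I-1 X^C Y, I-2 X^C X^C, II-1 X^C Y, II-2 X^C X^C, III-1 X^C Y, III-2 X^C Y, III-3 X^C Y.
In this assignment every recorded phenotype matches its genotype and every non-founder's genotype is obtainable from its parents' genotypes, so the pedigree is consistent.

Yes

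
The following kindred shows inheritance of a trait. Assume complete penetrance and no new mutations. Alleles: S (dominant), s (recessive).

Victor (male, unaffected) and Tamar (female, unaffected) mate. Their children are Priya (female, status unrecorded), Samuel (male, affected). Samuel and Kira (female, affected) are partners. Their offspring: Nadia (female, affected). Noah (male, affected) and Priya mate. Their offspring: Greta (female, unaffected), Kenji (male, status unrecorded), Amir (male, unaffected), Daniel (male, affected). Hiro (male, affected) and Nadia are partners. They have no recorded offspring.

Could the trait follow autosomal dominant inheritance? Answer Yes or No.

Under autosomal dominant, Samuel (affected, male) cannot arise from Victor (unaffected) × Tamar (unaffected).

No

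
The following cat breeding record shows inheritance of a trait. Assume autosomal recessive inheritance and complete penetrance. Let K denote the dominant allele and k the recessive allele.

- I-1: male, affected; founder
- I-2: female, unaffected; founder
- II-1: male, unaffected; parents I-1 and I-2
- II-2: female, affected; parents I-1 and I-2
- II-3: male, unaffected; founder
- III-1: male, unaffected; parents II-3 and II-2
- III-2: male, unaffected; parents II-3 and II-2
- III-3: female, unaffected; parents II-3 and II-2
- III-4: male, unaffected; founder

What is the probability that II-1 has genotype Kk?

II-1 is unaffected so carries K and received k from I-1 (kk), so II-1 is Kk, giving P(Kk) = 1.

1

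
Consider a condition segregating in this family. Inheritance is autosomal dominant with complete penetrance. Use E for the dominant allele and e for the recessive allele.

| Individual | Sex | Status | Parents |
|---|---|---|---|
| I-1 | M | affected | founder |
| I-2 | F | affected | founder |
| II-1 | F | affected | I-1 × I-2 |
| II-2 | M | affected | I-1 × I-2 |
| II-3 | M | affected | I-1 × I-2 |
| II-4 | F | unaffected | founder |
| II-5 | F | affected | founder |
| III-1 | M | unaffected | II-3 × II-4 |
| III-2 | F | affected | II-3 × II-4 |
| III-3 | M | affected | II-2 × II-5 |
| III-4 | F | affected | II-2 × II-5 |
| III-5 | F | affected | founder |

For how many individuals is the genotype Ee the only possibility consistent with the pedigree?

Obligate heterozygotes: II-3 is affected so carries E and passed e to III-1 (ee), so II-3 is Ee; III-2 is affected so carries E and received e from II-4 (ee), so III-2 is Ee.
Every other individual is either homozygous by phenotype or has at least one consistent homozygous assignment, so the count is 2.

2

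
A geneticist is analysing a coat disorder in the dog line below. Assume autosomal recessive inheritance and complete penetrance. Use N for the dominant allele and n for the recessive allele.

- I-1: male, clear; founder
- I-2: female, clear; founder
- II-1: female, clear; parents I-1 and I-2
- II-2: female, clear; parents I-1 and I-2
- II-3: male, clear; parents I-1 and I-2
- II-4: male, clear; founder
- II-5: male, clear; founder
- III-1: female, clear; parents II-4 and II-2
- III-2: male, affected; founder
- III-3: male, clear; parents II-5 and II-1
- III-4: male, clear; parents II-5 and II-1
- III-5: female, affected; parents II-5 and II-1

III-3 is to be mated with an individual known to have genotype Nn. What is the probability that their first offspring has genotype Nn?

1/2

II-5 is clear so carries N and passed n to III-5 (nn), so II-5 is Nn.
II-1 is clear so carries N and passed n to III-5 (nn), so II-1 is Nn.
III-3 is a clear offspring of II-5 (Nn) × II-1 (Nn), whose cross gives 1/4 NN : 1/2 Nn : 1/4 nn; conditioning on being clear, III-3 is NN with probability 1/3, Nn with probability 2/3.
Summing over parental genotype combinations, P(offspring has genotype Nn) = 1/3·1/2 + 2/3·1/2 = 1/2.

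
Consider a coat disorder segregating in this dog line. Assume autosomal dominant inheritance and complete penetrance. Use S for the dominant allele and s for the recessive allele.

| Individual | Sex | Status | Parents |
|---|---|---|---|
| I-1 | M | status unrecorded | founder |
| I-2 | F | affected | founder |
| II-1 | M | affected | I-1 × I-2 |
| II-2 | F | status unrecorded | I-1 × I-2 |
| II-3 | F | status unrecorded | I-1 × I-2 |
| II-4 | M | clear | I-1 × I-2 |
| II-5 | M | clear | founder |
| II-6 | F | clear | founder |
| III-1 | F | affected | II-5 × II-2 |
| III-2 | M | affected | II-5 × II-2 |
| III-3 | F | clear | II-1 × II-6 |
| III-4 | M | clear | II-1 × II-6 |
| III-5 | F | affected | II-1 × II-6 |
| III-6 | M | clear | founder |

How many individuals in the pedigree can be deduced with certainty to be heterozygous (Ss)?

Obligate heterozygotes: I-2 is affected so carries S and passed s to II-4 (ss), so I-2 is Ss; II-1 is affected so carries S and passed s to III-3 (ss), so II-1 is Ss; III-1 is affected so carries S and received s from II-5 (ss), so III-1 is Ss; III-2 is affected so carries S and received s from II-5 (ss), so III-2 is Ss; III-5 is affected so carries S and received s from II-6 (ss), so III-5 is Ss.
Every other individual is either homozygous by phenotype or has at least one consistent homozygous assignment, so the count is 5.

5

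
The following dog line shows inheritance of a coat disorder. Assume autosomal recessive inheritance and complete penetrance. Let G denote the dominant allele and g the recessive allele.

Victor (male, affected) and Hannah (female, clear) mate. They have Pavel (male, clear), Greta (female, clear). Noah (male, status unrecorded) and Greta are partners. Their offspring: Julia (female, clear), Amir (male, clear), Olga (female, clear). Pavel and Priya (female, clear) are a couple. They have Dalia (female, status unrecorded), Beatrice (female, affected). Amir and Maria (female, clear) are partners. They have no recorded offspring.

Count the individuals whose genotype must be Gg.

Obligate heterozygotes: Pavel is clear so carries G and received g from Victor (gg), so Pavel is Gg; Greta is clear so carries G and received g from Victor (gg), so Greta is Gg; Priya is clear so carries G and passed g to Beatrice (gg), so Priya is Gg.
Every other individual is either homozygous by phenotype or has at least one consistent homozygous assignment, so the count is 3.

3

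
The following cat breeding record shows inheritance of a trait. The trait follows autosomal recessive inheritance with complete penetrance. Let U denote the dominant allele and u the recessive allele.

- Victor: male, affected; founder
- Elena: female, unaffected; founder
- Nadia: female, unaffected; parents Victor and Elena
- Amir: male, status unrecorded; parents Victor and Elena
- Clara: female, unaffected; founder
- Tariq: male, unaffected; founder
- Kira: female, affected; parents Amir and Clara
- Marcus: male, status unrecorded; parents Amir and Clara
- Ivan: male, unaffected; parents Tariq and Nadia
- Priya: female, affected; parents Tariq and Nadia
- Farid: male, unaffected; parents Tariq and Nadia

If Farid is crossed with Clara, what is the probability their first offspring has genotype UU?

1/3

Tariq is unaffected so carries U and passed u to Priya (uu), so Tariq is Uu.
Nadia is unaffected so carries U and received u from Victor (uu), so Nadia is Uu.
Farid is an unaffected offspring of Tariq (Uu) × Nadia (Uu), whose cross gives 1/4 UU : 1/2 Uu : 1/4 uu; conditioning on being unaffected, Farid is UU with probability 1/3, Uu with probability 2/3.
Clara is unaffected so carries U and passed u to Kira (uu), so Clara is Uu.
Summing over parental genotype combinations, P(offspring has genotype UU) = 1/3·1/2 + 2/3·1/4 = 1/3.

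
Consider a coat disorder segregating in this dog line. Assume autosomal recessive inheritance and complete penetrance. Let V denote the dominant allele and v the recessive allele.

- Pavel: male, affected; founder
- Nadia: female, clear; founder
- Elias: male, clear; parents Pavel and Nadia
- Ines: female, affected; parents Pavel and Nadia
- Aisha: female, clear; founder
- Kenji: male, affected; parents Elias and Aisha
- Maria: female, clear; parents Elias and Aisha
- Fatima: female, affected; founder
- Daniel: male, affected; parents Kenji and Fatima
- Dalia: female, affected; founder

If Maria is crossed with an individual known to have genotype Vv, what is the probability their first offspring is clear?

5/6

Elias is clear so carries V and received v from Pavel (vv), so Elias is Vv.
Aisha is clear so carries V and passed v to Kenji (vv), so Aisha is Vv.
Maria is a clear offspring of Elias (Vv) × Aisha (Vv), whose cross gives 1/4 VV : 1/2 Vv : 1/4 vv; conditioning on being clear, Maria is VV with probability 1/3, Vv with probability 2/3.
Summing over parental genotype combinations, P(offspring is clear) = 1/3·1 + 2/3·3/4 = 5/6.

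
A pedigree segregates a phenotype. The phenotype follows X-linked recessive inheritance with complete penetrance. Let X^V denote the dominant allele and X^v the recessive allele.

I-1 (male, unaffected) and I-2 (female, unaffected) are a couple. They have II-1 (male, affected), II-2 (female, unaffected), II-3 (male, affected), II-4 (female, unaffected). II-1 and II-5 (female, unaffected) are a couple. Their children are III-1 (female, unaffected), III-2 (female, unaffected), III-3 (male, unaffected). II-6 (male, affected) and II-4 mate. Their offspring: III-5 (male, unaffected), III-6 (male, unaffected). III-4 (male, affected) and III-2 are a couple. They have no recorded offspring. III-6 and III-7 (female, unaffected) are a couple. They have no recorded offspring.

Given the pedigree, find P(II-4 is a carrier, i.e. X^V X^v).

I-1 is unaffected, so I-1 is X^V Y.
I-2 is unaffected so carries V and passed v to II-1 (X^v Y), so I-2 is X^V X^v.
Their cross gives offspring ratios 1/2 X^V X^V : 1/2 X^V X^v. Conditioning on II-4 being unaffected, P(X^V X^v) = 1/2 / 1 = 1/2 before taking II-4's own offspring into account.
II-6 is affected, so II-6 is X^v Y.
Now use II-4's offspring. Probability of each recorded status — unaffected son III-5: 1/2 if II-4 is X^V X^v, 1 if X^V X^V; unaffected son III-6: 1/2 if II-4 is X^V X^v, 1 if X^V X^V.
Bayes: P(X^V X^v) = 1/2·1/4 / (1/2·1/4 + 1/2·1) = 1/5.

1/5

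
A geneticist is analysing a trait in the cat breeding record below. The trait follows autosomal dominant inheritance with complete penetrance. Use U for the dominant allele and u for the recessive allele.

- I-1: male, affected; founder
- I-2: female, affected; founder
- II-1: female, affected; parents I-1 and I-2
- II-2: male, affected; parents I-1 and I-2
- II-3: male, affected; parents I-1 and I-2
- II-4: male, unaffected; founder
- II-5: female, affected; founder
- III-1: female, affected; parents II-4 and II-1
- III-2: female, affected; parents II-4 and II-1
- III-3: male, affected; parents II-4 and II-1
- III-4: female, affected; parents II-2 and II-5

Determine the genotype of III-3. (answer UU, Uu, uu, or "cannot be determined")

Uu

From phenotype alone, III-3 is UU or Uu.
III-3 is affected so carries U and received u from II-4 (uu), so III-3 is Uu.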